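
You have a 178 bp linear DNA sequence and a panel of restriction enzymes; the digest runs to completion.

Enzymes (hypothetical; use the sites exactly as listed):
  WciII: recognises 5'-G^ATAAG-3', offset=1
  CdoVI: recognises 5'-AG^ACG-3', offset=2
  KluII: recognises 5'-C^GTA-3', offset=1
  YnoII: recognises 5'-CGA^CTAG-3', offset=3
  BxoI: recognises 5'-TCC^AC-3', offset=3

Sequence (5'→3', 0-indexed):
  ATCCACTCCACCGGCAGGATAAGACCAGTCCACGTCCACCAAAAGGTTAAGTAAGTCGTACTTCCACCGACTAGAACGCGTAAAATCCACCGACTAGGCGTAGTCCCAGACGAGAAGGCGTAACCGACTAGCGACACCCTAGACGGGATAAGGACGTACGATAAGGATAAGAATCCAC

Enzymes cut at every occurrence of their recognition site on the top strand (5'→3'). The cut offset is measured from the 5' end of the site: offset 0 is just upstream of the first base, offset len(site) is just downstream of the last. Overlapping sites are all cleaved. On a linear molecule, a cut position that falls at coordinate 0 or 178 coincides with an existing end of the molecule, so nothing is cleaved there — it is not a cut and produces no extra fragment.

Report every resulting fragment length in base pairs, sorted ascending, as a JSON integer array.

[2,4,5,5,5,5,5,6,6,6,8,8,8,9,9,9,10,10,10,13,15,20]

Per-enzyme occurrences:
  WciII (GATAAG, off=1): starts [17, 146, 159, 165] → cuts [18, 147, 160, 166]
  CdoVI (AGACG, off=2): starts [107, 140] → cuts [109, 142]
  KluII (CGTA, off=1): starts [56, 78, 98, 118, 154] → cuts [57, 79, 99, 119, 155]
  YnoII (CGACTAG, off=3): starts [67, 90, 124] → cuts [70, 93, 127]
  BxoI (TCCAC, off=3): starts [1, 6, 28, 34, 62, 85, 173] → cuts [4, 9, 31, 37, 65, 88, 176]

Pooled cuts: [4, 9, 18, 31, 37, 57, 65, 70, 79, 88, 93, 99, 109, 119, 127, 142, 147, 155, 160, 166, 176]

Fragment lengths:
  [0,4): 4 bp
  [4,9): 5 bp
  [9,18): 9 bp
  [18,31): 13 bp
  [31,37): 6 bp
  [37,57): 20 bp
  [57,65): 8 bp
  [65,70): 5 bp
  [70,79): 9 bp
  [79,88): 9 bp
  [88,93): 5 bp
  [93,99): 6 bp
  [99,109): 10 bp
  [109,119): 10 bp
  [119,127): 8 bp
  [127,142): 15 bp
  [142,147): 5 bp
  [147,155): 8 bp
  [155,160): 5 bp
  [160,166): 6 bp
  [166,176): 10 bp
  [176,178): 2 bp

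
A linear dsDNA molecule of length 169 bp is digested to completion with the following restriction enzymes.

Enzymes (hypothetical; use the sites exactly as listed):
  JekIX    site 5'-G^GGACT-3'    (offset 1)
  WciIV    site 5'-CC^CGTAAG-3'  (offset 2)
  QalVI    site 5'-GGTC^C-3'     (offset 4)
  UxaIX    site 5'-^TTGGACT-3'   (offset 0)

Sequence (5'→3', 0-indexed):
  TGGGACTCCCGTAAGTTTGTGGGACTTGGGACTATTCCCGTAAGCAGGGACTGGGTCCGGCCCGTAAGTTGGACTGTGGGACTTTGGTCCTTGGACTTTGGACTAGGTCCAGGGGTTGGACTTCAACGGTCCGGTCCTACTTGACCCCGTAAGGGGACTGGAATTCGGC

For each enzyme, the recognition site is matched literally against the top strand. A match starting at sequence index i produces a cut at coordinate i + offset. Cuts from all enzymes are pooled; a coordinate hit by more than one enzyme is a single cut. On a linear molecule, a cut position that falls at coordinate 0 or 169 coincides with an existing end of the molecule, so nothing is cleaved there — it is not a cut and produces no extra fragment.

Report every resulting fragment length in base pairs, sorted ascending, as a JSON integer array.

Per-enzyme occurrences:
  JekIX (GGGACT, off=1): starts [1, 20, 27, 46, 77, 153] → cuts [2, 21, 28, 47, 78, 154]
  WciIV (CCCGTAAG, off=2): starts [7, 36, 60, 145] → cuts [9, 38, 62, 147]
  QalVI (GGTCC, off=4): starts [53, 85, 105, 127, 132] → cuts [57, 89, 109, 131, 136]
  UxaIX (TTGGACT, off=0): starts [68, 90, 97, 115] → cuts [68, 90, 97, 115]

Pooled cuts: [2, 9, 21, 28, 38, 47, 57, 62, 68, 78, 89, 90, 97, 109, 115, 131, 136, 147, 154]

Fragments:
  [0,2): 2 bp
  [2,9): 7 bp
  [9,21): 12 bp
  [21,28): 7 bp
  [28,38): 10 bp
  [38,47): 9 bp
  [47,57): 10 bp
  [57,62): 5 bp
  [62,68): 6 bp
  [68,78): 10 bp
  [78,89): 11 bp
  [89,90): 1 bp
  [90,97): 7 bp
  [97,109): 12 bp
  [109,115): 6 bp
  [115,131): 16 bp
  [131,136): 5 bp
  [136,147): 11 bp
  [147,154): 7 bp
  [154,169): 15 bp

[1,2,5,5,6,6,7,7,7,7,9,10,10,10,11,11,12,12,15,16]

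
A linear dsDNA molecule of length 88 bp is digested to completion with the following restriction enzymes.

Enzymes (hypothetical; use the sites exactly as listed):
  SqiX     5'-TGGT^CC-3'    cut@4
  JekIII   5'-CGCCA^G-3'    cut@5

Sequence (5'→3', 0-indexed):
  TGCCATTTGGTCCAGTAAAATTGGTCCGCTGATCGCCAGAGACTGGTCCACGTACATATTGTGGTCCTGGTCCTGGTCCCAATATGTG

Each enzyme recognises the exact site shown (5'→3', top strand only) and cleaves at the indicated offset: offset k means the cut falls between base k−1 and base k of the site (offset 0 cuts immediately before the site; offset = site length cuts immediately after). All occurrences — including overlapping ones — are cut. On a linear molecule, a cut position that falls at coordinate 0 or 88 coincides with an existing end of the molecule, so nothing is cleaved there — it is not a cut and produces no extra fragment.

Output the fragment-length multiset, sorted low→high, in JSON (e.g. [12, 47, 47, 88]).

Scan for sites:
  SqiX TGGTCC/4: at [7, 21, 43, 61, 67, 73] ⇒ [11, 25, 47, 65, 71, 77]
  JekIII CGCCAG/5: at [33] ⇒ [38]

All cut coordinates (distinct, sorted): [11, 25, 38, 47, 65, 71, 77]

Fragment lengths:
  [0,11): 11 bp
  [11,25): 14 bp
  [25,38): 13 bp
  [38,47): 9 bp
  [47,65): 18 bp
  [65,71): 6 bp
  [71,77): 6 bp
  [77,88): 11 bp

[6,6,9,11,11,13,14,18]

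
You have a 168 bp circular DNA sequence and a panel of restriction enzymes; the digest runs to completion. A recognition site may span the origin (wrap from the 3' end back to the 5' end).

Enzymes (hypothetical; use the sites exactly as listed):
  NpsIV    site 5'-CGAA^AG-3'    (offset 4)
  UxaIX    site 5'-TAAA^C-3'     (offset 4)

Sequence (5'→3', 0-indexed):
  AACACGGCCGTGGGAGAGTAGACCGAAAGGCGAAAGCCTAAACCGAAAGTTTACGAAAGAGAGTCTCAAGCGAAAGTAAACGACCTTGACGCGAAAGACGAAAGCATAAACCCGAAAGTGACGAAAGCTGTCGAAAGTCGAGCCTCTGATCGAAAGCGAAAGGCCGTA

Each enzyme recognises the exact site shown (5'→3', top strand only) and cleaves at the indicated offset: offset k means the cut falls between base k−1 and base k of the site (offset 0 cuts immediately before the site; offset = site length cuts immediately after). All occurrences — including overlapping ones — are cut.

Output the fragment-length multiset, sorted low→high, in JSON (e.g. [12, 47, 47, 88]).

Scan for sites:
  NpsIV (CGAAAG, off=4): starts [23, 30, 43, 53, 70, 91, 98, 112, 121, 131, 150, 156] → cuts [27, 34, 47, 57, 74, 95, 102, 116, 125, 135, 154, 160]
  UxaIX (TAAAC, off=4): starts [38, 76, 106, 166] → cuts [2, 42, 80, 110]

All cut coordinates (distinct, sorted): [2, 27, 34, 42, 47, 57, 74, 80, 95, 102, 110, 116, 125, 135, 154, 160]

Fragments:
  2→27: 25 bp
  27→34: 7 bp
  34→42: 8 bp
  42→47: 5 bp
  47→57: 10 bp
  57→74: 17 bp
  74→80: 6 bp
  80→95: 15 bp
  95→102: 7 bp
  102→110: 8 bp
  110→116: 6 bp
  116→125: 9 bp
  125→135: 10 bp
  135→154: 19 bp
  154→160: 6 bp
  160→2 (wrap): 168-160+2 = 10 bp

[5,6,6,6,7,7,8,8,9,10,10,10,15,17,19,25]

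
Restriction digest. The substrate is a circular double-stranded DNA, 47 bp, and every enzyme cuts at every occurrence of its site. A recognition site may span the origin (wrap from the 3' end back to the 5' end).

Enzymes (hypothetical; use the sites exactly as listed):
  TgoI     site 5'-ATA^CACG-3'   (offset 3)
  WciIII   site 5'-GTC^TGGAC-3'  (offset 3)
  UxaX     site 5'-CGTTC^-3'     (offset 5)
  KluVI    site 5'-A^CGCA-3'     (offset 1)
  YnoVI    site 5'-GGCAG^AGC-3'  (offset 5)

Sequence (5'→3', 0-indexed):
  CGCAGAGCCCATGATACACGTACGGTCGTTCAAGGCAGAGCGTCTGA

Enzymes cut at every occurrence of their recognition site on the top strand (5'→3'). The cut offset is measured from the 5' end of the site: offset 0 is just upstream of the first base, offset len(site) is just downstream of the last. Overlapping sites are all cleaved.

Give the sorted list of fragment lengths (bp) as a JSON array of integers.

[7,9,15,16]

Site scan:
  TgoI (ATACACG, off=3): starts [13] → cuts [16]
  WciIII (GTCTGGAC, off=3): no sites
  UxaX (CGTTC, off=5): starts [26] → cuts [31]
  KluVI (ACGCA, off=1): starts [46] → cuts [0]
  YnoVI (GGCAGAGC, off=5): starts [33] → cuts [38]

Pooled cuts: [0, 16, 31, 38]

Fragments:
  0→16: 16 bp
  16→31: 15 bp
  31→38: 7 bp
  38→0 (wrap): 47-38+0 = 9 bp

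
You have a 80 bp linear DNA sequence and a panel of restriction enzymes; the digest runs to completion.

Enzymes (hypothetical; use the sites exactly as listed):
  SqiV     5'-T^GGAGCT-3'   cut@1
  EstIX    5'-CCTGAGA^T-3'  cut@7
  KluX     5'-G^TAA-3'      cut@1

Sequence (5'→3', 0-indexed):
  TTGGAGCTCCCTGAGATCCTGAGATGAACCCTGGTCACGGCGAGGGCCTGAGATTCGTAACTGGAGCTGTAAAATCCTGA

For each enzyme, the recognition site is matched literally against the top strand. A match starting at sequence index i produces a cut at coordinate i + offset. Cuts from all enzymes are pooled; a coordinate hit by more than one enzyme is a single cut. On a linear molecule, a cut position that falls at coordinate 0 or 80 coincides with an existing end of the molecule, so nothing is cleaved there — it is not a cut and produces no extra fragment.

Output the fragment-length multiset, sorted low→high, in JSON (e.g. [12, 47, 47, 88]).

[2,4,5,7,8,11,14,29]

Site scan:
  SqiV TGGAGCT/1: at [1, 61] ⇒ [2, 62]
  EstIX CCTGAGAT/7: at [9, 17, 46] ⇒ [16, 24, 53]
  KluX GTAA/1: at [56, 68] ⇒ [57, 69]

All cut coordinates (distinct, sorted): [2, 16, 24, 53, 57, 62, 69]

Fragments:
  [0,2): 2 bp
  [2,16): 14 bp
  [16,24): 8 bp
  [24,53): 29 bp
  [53,57): 4 bp
  [57,62): 5 bp
  [62,69): 7 bp
  [69,80): 11 bp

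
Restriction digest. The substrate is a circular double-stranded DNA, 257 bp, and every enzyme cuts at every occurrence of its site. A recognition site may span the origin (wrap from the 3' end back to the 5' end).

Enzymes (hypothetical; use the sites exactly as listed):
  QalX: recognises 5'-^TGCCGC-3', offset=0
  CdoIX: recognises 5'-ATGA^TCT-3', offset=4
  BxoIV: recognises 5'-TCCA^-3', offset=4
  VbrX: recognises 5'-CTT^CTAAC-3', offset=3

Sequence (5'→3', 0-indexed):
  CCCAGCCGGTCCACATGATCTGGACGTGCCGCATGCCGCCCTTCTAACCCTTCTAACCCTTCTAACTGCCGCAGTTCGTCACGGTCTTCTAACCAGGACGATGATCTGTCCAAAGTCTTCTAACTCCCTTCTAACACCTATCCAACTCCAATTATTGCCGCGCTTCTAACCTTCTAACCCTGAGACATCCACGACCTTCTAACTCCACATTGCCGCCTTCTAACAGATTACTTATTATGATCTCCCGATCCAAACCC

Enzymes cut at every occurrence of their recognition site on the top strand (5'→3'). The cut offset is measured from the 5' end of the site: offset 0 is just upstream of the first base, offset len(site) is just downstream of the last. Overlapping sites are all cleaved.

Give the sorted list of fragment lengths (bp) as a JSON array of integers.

Site scan:
  QalX (TGCCGC, off=0): starts [26, 33, 66, 155, 210] → cuts [26, 33, 66, 155, 210]
  CdoIX (ATGATCT, off=4): starts [14, 100, 236] → cuts [18, 104, 240]
  BxoIV (TCCA, off=4): starts [9, 108, 140, 146, 187, 203, 248] → cuts [13, 112, 144, 150, 191, 207, 252]
  VbrX (CTTCTAAC, off=3): starts [40, 49, 58, 85, 116, 127, 162, 170, 195, 216] → cuts [43, 52, 61, 88, 119, 130, 165, 173, 198, 219]

All cut coordinates (distinct, sorted): [13, 18, 26, 33, 43, 52, 61, 66, 88, 104, 112, 119, 130, 144, 150, 155, 165, 173, 191, 198, 207, 210, 219, 240, 252]

Fragments:
  13→18: 5 bp
  18→26: 8 bp
  26→33: 7 bp
  33→43: 10 bp
  43→52: 9 bp
  52→61: 9 bp
  61→66: 5 bp
  66→88: 22 bp
  88→104: 16 bp
  104→112: 8 bp
  112→119: 7 bp
  119→130: 11 bp
  130→144: 14 bp
  144→150: 6 bp
  150→155: 5 bp
  155→165: 10 bp
  165→173: 8 bp
  173→191: 18 bp
  191→198: 7 bp
  198→207: 9 bp
  207→210: 3 bp
  210→219: 9 bp
  219→240: 21 bp
  240→252: 12 bp
  252→13 (wrap): 257-252+13 = 18 bp

[3,5,5,5,6,7,7,7,8,8,8,9,9,9,9,10,10,11,12,14,16,18,18,21,22]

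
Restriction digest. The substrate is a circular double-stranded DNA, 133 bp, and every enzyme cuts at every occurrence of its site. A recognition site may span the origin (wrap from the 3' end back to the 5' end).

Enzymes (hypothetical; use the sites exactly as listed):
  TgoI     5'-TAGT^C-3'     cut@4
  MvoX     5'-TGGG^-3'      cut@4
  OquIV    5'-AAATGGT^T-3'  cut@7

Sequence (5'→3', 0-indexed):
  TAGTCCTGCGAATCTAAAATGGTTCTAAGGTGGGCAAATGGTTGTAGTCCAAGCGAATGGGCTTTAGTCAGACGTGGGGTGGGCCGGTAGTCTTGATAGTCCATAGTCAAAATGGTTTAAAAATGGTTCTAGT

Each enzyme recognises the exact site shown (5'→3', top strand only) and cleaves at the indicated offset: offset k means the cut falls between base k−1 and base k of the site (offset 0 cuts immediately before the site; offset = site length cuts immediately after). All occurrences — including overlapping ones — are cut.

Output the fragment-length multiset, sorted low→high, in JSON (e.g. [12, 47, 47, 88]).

Site scan:
  TgoI TAGTC/4: at [0, 44, 64, 87, 96, 103] ⇒ [4, 48, 68, 91, 100, 107]
  MvoX TGGG/4: at [30, 57, 74, 79] ⇒ [34, 61, 78, 83]
  OquIV AAATGGTT/7: at [16, 35, 109, 120] ⇒ [23, 42, 116, 127]

All cut coordinates (distinct, sorted): [4, 23, 34, 42, 48, 61, 68, 78, 83, 91, 100, 107, 116, 127]

Fragments:
  4→23: 19 bp
  23→34: 11 bp
  34→42: 8 bp
  42→48: 6 bp
  48→61: 13 bp
  61→68: 7 bp
  68→78: 10 bp
  78→83: 5 bp
  83→91: 8 bp
  91→100: 9 bp
  100→107: 7 bp
  107→116: 9 bp
  116→127: 11 bp
  127→4 (wrap): 133-127+4 = 10 bp

[5,6,7,7,8,8,9,9,10,10,11,11,13,19]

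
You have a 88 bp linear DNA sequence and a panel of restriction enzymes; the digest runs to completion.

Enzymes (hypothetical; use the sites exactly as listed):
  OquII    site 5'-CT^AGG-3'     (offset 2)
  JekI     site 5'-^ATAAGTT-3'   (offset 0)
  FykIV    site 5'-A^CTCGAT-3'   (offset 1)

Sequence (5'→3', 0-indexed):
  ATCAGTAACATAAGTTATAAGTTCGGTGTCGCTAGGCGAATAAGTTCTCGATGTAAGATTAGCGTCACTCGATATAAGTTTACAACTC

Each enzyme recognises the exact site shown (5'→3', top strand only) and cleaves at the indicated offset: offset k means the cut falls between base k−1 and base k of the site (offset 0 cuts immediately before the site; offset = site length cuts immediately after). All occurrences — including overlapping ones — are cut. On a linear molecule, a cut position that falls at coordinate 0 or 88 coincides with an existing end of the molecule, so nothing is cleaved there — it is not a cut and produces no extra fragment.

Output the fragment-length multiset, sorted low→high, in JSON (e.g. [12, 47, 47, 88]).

Scan for sites:
  OquII CTAGG/2: at [31] ⇒ [33]
  JekI ATAAGTT/0: at [9, 16, 39, 73] ⇒ [9, 16, 39, 73]
  FykIV ACTCGAT/1: at [66] ⇒ [67]

All cut coordinates (distinct, sorted): [9, 16, 33, 39, 67, 73]

Fragment lengths:
  [0,9): 9 bp
  [9,16): 7 bp
  [16,33): 17 bp
  [33,39): 6 bp
  [39,67): 28 bp
  [67,73): 6 bp
  [73,88): 15 bp

[6,6,7,9,15,17,28]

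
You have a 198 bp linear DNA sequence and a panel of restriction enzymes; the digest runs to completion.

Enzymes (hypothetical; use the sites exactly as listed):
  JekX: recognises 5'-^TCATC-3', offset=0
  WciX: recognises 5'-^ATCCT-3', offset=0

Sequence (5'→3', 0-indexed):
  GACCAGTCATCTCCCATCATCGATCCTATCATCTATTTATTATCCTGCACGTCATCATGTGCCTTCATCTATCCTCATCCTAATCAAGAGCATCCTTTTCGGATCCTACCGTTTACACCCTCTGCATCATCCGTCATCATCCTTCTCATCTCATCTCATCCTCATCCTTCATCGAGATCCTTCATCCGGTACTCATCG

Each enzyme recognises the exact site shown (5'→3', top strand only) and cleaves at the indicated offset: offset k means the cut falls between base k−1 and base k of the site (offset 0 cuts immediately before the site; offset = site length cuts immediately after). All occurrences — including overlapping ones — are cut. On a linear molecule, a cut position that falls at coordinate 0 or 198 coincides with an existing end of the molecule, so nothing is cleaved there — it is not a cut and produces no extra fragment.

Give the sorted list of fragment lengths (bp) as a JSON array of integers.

[2,2,2,2,3,4,4,5,5,5,5,6,6,6,6,6,7,7,8,10,10,11,11,13,13,15,24]

Per-enzyme occurrences:
  JekX (TCATC, off=0): starts [6, 16, 28, 51, 64, 74, 126, 133, 136, 145, 150, 155, 161, 168, 181, 192] → cuts [6, 16, 28, 51, 64, 74, 126, 133, 136, 145, 150, 155, 161, 168, 181, 192]
  WciX (ATCCT, off=0): starts [22, 41, 70, 76, 91, 102, 138, 157, 163, 176] → cuts [22, 41, 70, 76, 91, 102, 138, 157, 163, 176]

Pooled cuts: [6, 16, 22, 28, 41, 51, 64, 70, 74, 76, 91, 102, 126, 133, 136, 138, 145, 150, 155, 157, 161, 163, 168, 176, 181, 192]

Fragments:
  [0,6): 6 bp
  [6,16): 10 bp
  [16,22): 6 bp
  [22,28): 6 bp
  [28,41): 13 bp
  [41,51): 10 bp
  [51,64): 13 bp
  [64,70): 6 bp
  [70,74): 4 bp
  [74,76): 2 bp
  [76,91): 15 bp
  [91,102): 11 bp
  [102,126): 24 bp
  [126,133): 7 bp
  [133,136): 3 bp
  [136,138): 2 bp
  [138,145): 7 bp
  [145,150): 5 bp
  [150,155): 5 bp
  [155,157): 2 bp
  [157,161): 4 bp
  [161,163): 2 bp
  [163,168): 5 bp
  [168,176): 8 bp
  [176,181): 5 bp
  [181,192): 11 bp
  [192,198): 6 bp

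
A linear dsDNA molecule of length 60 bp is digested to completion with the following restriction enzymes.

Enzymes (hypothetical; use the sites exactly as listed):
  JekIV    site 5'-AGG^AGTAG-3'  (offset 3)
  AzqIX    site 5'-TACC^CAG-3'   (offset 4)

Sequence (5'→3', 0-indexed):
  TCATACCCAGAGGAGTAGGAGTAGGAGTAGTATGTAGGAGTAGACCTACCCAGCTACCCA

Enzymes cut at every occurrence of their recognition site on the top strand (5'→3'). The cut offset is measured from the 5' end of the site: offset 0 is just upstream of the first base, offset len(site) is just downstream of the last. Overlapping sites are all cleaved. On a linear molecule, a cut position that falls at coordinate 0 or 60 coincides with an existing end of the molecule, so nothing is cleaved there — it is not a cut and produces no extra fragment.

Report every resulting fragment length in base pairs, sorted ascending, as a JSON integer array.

Scan for sites:
  JekIV AGGAGTAG/3: at [10, 16, 22, 35] ⇒ [13, 19, 25, 38]
  AzqIX TACCCAG/4: at [3, 46] ⇒ [7, 50]

All cut coordinates (distinct, sorted): [7, 13, 19, 25, 38, 50]

Fragment lengths:
  [0,7): 7 bp
  [7,13): 6 bp
  [13,19): 6 bp
  [19,25): 6 bp
  [25,38): 13 bp
  [38,50): 12 bp
  [50,60): 10 bp

[6,6,6,7,10,12,13]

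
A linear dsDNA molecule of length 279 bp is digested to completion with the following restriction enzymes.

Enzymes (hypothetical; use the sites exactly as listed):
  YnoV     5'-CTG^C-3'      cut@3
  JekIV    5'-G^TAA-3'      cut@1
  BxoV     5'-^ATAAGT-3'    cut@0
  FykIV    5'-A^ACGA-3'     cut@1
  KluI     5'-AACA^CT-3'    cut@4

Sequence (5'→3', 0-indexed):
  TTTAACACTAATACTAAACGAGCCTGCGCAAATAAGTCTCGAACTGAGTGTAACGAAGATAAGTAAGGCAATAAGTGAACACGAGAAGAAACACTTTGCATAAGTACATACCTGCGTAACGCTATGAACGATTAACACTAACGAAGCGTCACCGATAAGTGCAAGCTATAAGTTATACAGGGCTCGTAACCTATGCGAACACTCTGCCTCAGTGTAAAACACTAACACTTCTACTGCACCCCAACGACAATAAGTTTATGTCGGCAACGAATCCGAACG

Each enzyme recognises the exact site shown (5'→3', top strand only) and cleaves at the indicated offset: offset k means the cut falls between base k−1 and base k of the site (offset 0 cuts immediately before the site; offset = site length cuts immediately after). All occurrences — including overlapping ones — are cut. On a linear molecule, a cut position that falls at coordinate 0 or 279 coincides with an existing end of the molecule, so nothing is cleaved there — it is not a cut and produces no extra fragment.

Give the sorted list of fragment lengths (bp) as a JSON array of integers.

[2,2,3,5,5,5,6,6,6,6,7,7,7,7,8,9,9,10,10,11,13,13,14,15,15,17,19,19,23]

Per-enzyme occurrences:
  YnoV (CTGC, off=3): starts [23, 111, 203, 233] → cuts [26, 114, 206, 236]
  JekIV (GTAA, off=1): starts [49, 62, 115, 185, 213] → cuts [50, 63, 116, 186, 214]
  BxoV (ATAAGT, off=0): starts [31, 58, 70, 99, 154, 167, 249] → cuts [31, 58, 70, 99, 154, 167, 249]
  FykIV (AACGA, off=1): starts [16, 51, 126, 139, 242, 265] → cuts [17, 52, 127, 140, 243, 266]
  KluI (AACACT, off=4): starts [3, 89, 133, 197, 217, 223] → cuts [7, 93, 137, 201, 221, 227]

All cut coordinates (distinct, sorted): [7, 17, 26, 31, 50, 52, 58, 63, 70, 93, 99, 114, 116, 127, 137, 140, 154, 167, 186, 201, 206, 214, 221, 227, 236, 243, 249, 266]

Fragment lengths:
  [0,7): 7 bp
  [7,17): 10 bp
  [17,26): 9 bp
  [26,31): 5 bp
  [31,50): 19 bp
  [50,52): 2 bp
  [52,58): 6 bp
  [58,63): 5 bp
  [63,70): 7 bp
  [70,93): 23 bp
  [93,99): 6 bp
  [99,114): 15 bp
  [114,116): 2 bp
  [116,127): 11 bp
  [127,137): 10 bp
  [137,140): 3 bp
  [140,154): 14 bp
  [154,167): 13 bp
  [167,186): 19 bp
  [186,201): 15 bp
  [201,206): 5 bp
  [206,214): 8 bp
  [214,221): 7 bp
  [221,227): 6 bp
  [227,236): 9 bp
  [236,243): 7 bp
  [243,249): 6 bp
  [249,266): 17 bp
  [266,279): 13 bp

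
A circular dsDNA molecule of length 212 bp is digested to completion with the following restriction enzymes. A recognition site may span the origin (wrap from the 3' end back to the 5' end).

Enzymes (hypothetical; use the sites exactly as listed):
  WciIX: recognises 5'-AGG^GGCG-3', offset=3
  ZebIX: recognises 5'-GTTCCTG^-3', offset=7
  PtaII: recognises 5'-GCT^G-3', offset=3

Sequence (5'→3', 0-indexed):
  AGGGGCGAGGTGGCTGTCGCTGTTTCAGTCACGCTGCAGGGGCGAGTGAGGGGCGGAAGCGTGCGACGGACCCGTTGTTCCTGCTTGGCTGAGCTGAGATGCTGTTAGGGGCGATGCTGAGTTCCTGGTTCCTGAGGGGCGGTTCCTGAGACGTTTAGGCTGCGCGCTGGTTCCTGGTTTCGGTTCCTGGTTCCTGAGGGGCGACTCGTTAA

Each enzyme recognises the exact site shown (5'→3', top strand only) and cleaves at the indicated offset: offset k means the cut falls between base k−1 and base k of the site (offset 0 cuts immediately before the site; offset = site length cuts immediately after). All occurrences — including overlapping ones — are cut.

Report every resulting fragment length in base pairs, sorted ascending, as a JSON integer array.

[3,3,5,5,6,6,7,7,7,7,8,8,9,9,11,11,12,13,13,14,16,32]

Scan for sites:
  WciIX AGGGGCG/3: at [0, 37, 48, 106, 134, 196] ⇒ [3, 40, 51, 109, 137, 199]
  ZebIX GTTCCTG/7: at [76, 120, 127, 141, 169, 182, 189] ⇒ [83, 127, 134, 148, 176, 189, 196]
  PtaII GCTG/3: at [12, 18, 32, 87, 92, 100, 115, 158, 165] ⇒ [15, 21, 35, 90, 95, 103, 118, 161, 168]

All cut coordinates (distinct, sorted): [3, 15, 21, 35, 40, 51, 83, 90, 95, 103, 109, 118, 127, 134, 137, 148, 161, 168, 176, 189, 196, 199]

Fragment lengths:
  3→15: 12 bp
  15→21: 6 bp
  21→35: 14 bp
  35→40: 5 bp
  40→51: 11 bp
  51→83: 32 bp
  83→90: 7 bp
  90→95: 5 bp
  95→103: 8 bp
  103→109: 6 bp
  109→118: 9 bp
  118→127: 9 bp
  127→134: 7 bp
  134→137: 3 bp
  137→148: 11 bp
  148→161: 13 bp
  161→168: 7 bp
  168→176: 8 bp
  176→189: 13 bp
  189→196: 7 bp
  196→199: 3 bp
  199→3 (wrap): 212-199+3 = 16 bp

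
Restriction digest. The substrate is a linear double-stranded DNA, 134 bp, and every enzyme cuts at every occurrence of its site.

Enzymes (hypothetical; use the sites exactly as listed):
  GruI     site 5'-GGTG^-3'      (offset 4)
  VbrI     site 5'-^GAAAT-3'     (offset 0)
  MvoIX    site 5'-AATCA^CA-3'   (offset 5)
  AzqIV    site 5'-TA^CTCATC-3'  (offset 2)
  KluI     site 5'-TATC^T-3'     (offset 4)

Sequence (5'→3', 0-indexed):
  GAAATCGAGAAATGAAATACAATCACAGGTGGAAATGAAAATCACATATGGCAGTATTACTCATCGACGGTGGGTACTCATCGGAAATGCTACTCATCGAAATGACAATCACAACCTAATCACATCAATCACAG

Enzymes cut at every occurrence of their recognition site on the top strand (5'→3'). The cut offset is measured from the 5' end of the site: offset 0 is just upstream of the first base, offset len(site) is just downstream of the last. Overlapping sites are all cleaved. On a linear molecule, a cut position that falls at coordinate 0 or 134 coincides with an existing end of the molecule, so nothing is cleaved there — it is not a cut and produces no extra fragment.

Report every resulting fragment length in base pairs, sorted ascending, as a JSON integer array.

[3,4,5,6,6,7,8,9,9,11,12,13,13,13,15]

Site scan:
  GruI (GGTG, off=4): starts [27, 68] → cuts [31, 72]
  VbrI (GAAAT, off=0): starts [0, 8, 13, 31, 83, 98] → cuts [8, 13, 31, 83, 98] (position 0 is a terminus of the linear molecule — no cut)
  MvoIX (AATCACA, off=5): starts [20, 39, 106, 117, 126] → cuts [25, 44, 111, 122, 131]
  AzqIV (TACTCATC, off=2): starts [57, 74, 90] → cuts [59, 76, 92]
  KluI (TATCT, off=4): no sites

All cut coordinates (distinct, sorted): [8, 13, 25, 31, 44, 59, 72, 76, 83, 92, 98, 111, 122, 131]

Fragments:
  [0,8): 8 bp
  [8,13): 5 bp
  [13,25): 12 bp
  [25,31): 6 bp
  [31,44): 13 bp
  [44,59): 15 bp
  [59,72): 13 bp
  [72,76): 4 bp
  [76,83): 7 bp
  [83,92): 9 bp
  [92,98): 6 bp
  [98,111): 13 bp
  [111,122): 11 bp
  [122,131): 9 bp
  [131,134): 3 bp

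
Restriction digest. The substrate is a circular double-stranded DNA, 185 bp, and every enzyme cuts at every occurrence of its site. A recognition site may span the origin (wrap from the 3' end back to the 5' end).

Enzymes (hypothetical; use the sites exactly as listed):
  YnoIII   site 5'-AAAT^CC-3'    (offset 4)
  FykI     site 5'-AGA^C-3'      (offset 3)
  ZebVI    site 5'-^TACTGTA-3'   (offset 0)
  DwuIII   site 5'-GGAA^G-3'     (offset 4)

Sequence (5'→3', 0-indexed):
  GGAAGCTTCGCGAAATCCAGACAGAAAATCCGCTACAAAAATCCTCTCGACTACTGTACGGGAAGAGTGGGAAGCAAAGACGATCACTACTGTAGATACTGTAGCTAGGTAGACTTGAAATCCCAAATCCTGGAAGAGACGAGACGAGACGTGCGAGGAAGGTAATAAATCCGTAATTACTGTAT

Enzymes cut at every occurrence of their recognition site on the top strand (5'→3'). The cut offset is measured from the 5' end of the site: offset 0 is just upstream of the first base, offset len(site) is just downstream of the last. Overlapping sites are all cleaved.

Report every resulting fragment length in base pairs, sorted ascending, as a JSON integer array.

[4,5,5,5,7,7,7,7,7,8,8,9,9,9,10,11,12,12,13,13,17]

Site scan:
  YnoIII AAATCC/4: at [12, 25, 38, 117, 124, 166] ⇒ [16, 29, 42, 121, 128, 170]
  FykI AGAC/3: at [18, 77, 110, 136, 141, 146] ⇒ [21, 80, 113, 139, 144, 149]
  ZebVI TACTGTA/0: at [51, 87, 96, 177] ⇒ [51, 87, 96, 177]
  DwuIII GGAAG/4: at [0, 60, 69, 131, 156] ⇒ [4, 64, 73, 135, 160]

All cut coordinates (distinct, sorted): [4, 16, 21, 29, 42, 51, 64, 73, 80, 87, 96, 113, 121, 128, 135, 139, 144, 149, 160, 170, 177]

Fragment lengths:
  4→16: 12 bp
  16→21: 5 bp
  21→29: 8 bp
  29→42: 13 bp
  42→51: 9 bp
  51→64: 13 bp
  64→73: 9 bp
  73→80: 7 bp
  80→87: 7 bp
  87→96: 9 bp
  96→113: 17 bp
  113→121: 8 bp
  121→128: 7 bp
  128→135: 7 bp
  135→139: 4 bp
  139→144: 5 bp
  144→149: 5 bp
  149→160: 11 bp
  160→170: 10 bp
  170→177: 7 bp
  177→4 (wrap): 185-177+4 = 12 bp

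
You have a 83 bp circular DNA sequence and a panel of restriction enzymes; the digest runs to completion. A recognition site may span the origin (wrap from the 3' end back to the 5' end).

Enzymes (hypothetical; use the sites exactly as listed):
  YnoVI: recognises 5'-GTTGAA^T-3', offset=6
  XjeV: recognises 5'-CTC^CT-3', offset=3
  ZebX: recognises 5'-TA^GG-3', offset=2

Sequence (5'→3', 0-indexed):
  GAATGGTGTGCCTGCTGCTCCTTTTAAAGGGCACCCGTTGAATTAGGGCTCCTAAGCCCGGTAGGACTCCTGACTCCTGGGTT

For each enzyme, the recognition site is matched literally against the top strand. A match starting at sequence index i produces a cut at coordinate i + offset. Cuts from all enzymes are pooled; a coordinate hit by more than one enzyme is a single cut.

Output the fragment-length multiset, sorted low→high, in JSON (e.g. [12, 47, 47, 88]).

[3,6,6,7,10,12,17,22]

Scan for sites:
  YnoVI GTTGAAT/6: at [36, 80] ⇒ [3, 42]
  XjeV CTCCT/3: at [17, 48, 66, 73] ⇒ [20, 51, 69, 76]
  ZebX TAGG/2: at [43, 61] ⇒ [45, 63]

All cut coordinates (distinct, sorted): [3, 20, 42, 45, 51, 63, 69, 76]

Fragments:
  3→20: 17 bp
  20→42: 22 bp
  42→45: 3 bp
  45→51: 6 bp
  51→63: 12 bp
  63→69: 6 bp
  69→76: 7 bp
  76→3 (wrap): 83-76+3 = 10 bp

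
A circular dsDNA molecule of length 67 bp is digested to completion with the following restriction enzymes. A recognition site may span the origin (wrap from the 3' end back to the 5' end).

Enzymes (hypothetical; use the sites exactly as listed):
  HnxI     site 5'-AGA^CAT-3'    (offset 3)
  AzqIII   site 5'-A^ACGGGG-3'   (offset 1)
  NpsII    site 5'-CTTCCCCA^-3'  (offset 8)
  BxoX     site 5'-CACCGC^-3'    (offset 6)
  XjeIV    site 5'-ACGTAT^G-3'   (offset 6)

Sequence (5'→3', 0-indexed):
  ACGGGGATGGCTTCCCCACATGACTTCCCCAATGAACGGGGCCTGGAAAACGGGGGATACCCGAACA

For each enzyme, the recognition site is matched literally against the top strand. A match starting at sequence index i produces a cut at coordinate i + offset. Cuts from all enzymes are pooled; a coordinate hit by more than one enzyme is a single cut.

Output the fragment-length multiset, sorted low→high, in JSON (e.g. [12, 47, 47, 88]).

[4,13,14,18,18]

Site scan:
  HnxI (AGACAT, off=3): no sites
  AzqIII AACGGGG/1: at [34, 48, 66] ⇒ [0, 35, 49]
  NpsII CTTCCCCA/8: at [10, 23] ⇒ [18, 31]
  BxoX (CACCGC, off=6): no sites
  XjeIV (ACGTATG, off=6): no sites

Pooled cuts: [0, 18, 31, 35, 49]

Fragments:
  0→18: 18 bp
  18→31: 13 bp
  31→35: 4 bp
  35→49: 14 bp
  49→0 (wrap): 67-49+0 = 18 bp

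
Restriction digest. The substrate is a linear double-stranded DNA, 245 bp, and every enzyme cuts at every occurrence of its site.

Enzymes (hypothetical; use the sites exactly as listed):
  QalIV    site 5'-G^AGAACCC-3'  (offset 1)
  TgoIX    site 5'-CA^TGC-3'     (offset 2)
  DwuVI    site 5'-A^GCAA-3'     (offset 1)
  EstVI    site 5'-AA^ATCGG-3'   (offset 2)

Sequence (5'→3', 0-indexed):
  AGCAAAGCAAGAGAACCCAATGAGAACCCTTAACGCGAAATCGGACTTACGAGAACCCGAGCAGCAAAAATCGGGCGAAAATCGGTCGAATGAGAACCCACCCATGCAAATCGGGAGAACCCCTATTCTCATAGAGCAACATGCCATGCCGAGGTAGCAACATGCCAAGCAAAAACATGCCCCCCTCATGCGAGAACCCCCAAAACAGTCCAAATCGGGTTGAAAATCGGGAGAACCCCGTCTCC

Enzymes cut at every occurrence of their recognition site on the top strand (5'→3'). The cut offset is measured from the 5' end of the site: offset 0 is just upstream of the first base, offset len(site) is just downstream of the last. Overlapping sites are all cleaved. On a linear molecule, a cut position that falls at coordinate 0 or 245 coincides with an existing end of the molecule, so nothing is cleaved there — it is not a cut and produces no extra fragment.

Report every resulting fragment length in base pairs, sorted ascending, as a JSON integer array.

[1,4,5,5,5,5,6,6,6,6,6,6,9,10,11,11,11,12,12,12,12,12,14,17,20,21]

Per-enzyme occurrences:
  QalIV (GAGAACCC, off=1): starts [10, 21, 50, 91, 114, 191, 230] → cuts [11, 22, 51, 92, 115, 192, 231]
  TgoIX (CATGC, off=2): starts [102, 139, 144, 160, 175, 186] → cuts [104, 141, 146, 162, 177, 188]
  DwuVI (AGCAA, off=1): starts [0, 5, 62, 134, 155, 167] → cuts [1, 6, 63, 135, 156, 168]
  EstVI (AAATCGG, off=2): starts [37, 67, 78, 107, 211, 223] → cuts [39, 69, 80, 109, 213, 225]

All cut coordinates (distinct, sorted): [1, 6, 11, 22, 39, 51, 63, 69, 80, 92, 104, 109, 115, 135, 141, 146, 156, 162, 168, 177, 188, 192, 213, 225, 231]

Fragment lengths:
  [0,1): 1 bp
  [1,6): 5 bp
  [6,11): 5 bp
  [11,22): 11 bp
  [22,39): 17 bp
  [39,51): 12 bp
  [51,63): 12 bp
  [63,69): 6 bp
  [69,80): 11 bp
  [80,92): 12 bp
  [92,104): 12 bp
  [104,109): 5 bp
  [109,115): 6 bp
  [115,135): 20 bp
  [135,141): 6 bp
  [141,146): 5 bp
  [146,156): 10 bp
  [156,162): 6 bp
  [162,168): 6 bp
  [168,177): 9 bp
  [177,188): 11 bp
  [188,192): 4 bp
  [192,213): 21 bp
  [213,225): 12 bp
  [225,231): 6 bp
  [231,245): 14 bp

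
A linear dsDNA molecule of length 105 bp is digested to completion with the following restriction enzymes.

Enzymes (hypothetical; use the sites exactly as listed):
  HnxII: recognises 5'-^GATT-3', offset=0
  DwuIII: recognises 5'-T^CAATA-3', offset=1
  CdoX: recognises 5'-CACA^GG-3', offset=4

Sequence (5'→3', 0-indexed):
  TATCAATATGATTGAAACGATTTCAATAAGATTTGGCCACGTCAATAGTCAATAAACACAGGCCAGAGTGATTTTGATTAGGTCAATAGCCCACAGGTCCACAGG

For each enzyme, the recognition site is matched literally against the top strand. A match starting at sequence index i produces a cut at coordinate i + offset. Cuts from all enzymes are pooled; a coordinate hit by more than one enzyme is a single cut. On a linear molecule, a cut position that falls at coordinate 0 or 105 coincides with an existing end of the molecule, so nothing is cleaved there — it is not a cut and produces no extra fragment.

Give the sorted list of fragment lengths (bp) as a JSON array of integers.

[2,3,5,6,6,6,7,8,8,9,9,11,12,13]

Site scan:
  HnxII GATT/0: at [9, 18, 29, 69, 75] ⇒ [9, 18, 29, 69, 75]
  DwuIII TCAATA/1: at [2, 22, 41, 48, 82] ⇒ [3, 23, 42, 49, 83]
  CdoX CACAGG/4: at [56, 91, 99] ⇒ [60, 95, 103]

All cut coordinates (distinct, sorted): [3, 9, 18, 23, 29, 42, 49, 60, 69, 75, 83, 95, 103]

Fragments:
  [0,3): 3 bp
  [3,9): 6 bp
  [9,18): 9 bp
  [18,23): 5 bp
  [23,29): 6 bp
  [29,42): 13 bp
  [42,49): 7 bp
  [49,60): 11 bp
  [60,69): 9 bp
  [69,75): 6 bp
  [75,83): 8 bp
  [83,95): 12 bp
  [95,103): 8 bp
  [103,105): 2 bp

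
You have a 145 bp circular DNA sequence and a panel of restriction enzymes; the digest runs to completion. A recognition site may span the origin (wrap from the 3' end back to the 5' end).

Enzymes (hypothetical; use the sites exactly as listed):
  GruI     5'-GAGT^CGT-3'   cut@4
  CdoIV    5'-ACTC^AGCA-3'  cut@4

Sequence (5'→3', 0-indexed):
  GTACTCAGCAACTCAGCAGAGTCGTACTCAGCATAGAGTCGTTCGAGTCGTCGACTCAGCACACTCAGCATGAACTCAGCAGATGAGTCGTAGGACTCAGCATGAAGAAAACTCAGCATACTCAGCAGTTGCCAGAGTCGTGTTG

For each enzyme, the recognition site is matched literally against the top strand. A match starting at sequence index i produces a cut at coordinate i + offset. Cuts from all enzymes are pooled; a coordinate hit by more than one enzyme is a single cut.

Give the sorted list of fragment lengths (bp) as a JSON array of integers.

Site scan:
  GruI GAGTCGT/4: at [18, 35, 44, 84, 134] ⇒ [22, 39, 48, 88, 138]
  CdoIV ACTCAGCA/4: at [2, 10, 25, 53, 62, 73, 94, 110, 119] ⇒ [6, 14, 29, 57, 66, 77, 98, 114, 123]

Pooled cuts: [6, 14, 22, 29, 39, 48, 57, 66, 77, 88, 98, 114, 123, 138]

Fragment lengths:
  6→14: 8 bp
  14→22: 8 bp
  22→29: 7 bp
  29→39: 10 bp
  39→48: 9 bp
  48→57: 9 bp
  57→66: 9 bp
  66→77: 11 bp
  77→88: 11 bp
  88→98: 10 bp
  98→114: 16 bp
  114→123: 9 bp
  123→138: 15 bp
  138→6 (wrap): 145-138+6 = 13 bp

[7,8,8,9,9,9,9,10,10,11,11,13,15,16]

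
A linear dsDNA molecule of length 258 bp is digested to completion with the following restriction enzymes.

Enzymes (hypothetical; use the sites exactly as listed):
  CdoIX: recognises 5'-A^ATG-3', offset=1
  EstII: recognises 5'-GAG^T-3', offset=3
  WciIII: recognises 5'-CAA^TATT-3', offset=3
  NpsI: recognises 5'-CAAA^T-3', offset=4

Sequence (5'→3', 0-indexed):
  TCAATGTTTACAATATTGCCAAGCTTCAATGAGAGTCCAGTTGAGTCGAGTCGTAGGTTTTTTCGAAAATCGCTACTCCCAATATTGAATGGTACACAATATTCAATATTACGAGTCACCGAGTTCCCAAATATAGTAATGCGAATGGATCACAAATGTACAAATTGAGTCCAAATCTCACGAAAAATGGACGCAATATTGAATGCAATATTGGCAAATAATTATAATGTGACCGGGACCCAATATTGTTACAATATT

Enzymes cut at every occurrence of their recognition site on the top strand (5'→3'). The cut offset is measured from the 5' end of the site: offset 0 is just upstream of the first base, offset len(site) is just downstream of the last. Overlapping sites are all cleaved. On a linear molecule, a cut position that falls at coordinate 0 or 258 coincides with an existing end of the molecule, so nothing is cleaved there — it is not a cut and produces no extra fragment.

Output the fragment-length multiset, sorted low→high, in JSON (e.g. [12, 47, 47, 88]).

[1,3,4,5,5,6,6,6,6,6,7,7,7,8,8,8,8,9,10,10,10,10,11,11,11,11,15,17,32]

Site scan:
  CdoIX (AATG, off=1): starts [2, 27, 87, 137, 143, 154, 185, 201, 225] → cuts [3, 28, 88, 138, 144, 155, 186, 202, 226]
  EstII (GAGT, off=3): starts [32, 42, 47, 112, 120, 166] → cuts [35, 45, 50, 115, 123, 169]
  WciIII (CAATATT, off=3): starts [10, 79, 96, 103, 193, 205, 240, 251] → cuts [13, 82, 99, 106, 196, 208, 243, 254]
  NpsI (CAAAT, off=4): starts [127, 152, 160, 171, 214] → cuts [131, 156, 164, 175, 218]

All cut coordinates (distinct, sorted): [3, 13, 28, 35, 45, 50, 82, 88, 99, 106, 115, 123, 131, 138, 144, 155, 156, 164, 169, 175, 186, 196, 202, 208, 218, 226, 243, 254]

Fragment lengths:
  [0,3): 3 bp
  [3,13): 10 bp
  [13,28): 15 bp
  [28,35): 7 bp
  [35,45): 10 bp
  [45,50): 5 bp
  [50,82): 32 bp
  [82,88): 6 bp
  [88,99): 11 bp
  [99,106): 7 bp
  [106,115): 9 bp
  [115,123): 8 bp
  [123,131): 8 bp
  [131,138): 7 bp
  [138,144): 6 bp
  [144,155): 11 bp
  [155,156): 1 bp
  [156,164): 8 bp
  [164,169): 5 bp
  [169,175): 6 bp
  [175,186): 11 bp
  [186,196): 10 bp
  [196,202): 6 bp
  [202,208): 6 bp
  [208,218): 10 bp
  [218,226): 8 bp
  [226,243): 17 bp
  [243,254): 11 bp
  [254,258): 4 bp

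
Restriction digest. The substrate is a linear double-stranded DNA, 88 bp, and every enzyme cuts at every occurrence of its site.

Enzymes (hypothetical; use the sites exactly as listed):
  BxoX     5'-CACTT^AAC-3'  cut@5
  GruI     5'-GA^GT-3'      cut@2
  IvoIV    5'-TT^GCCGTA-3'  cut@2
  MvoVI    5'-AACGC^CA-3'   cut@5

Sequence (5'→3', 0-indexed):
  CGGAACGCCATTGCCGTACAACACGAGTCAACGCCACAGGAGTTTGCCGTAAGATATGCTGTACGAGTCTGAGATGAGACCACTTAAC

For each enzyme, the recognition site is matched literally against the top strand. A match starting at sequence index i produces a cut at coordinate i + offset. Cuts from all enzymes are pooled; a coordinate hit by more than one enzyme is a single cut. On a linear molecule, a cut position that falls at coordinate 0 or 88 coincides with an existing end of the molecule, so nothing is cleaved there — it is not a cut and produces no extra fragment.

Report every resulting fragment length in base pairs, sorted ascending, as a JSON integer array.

Per-enzyme occurrences:
  BxoX (CACTTAAC, off=5): starts [80] → cuts [85]
  GruI (GAGT, off=2): starts [24, 39, 64] → cuts [26, 41, 66]
  IvoIV (TTGCCGTA, off=2): starts [10, 43] → cuts [12, 45]
  MvoVI (AACGCCA, off=5): starts [3, 29] → cuts [8, 34]

All cut coordinates (distinct, sorted): [8, 12, 26, 34, 41, 45, 66, 85]

Fragments:
  [0,8): 8 bp
  [8,12): 4 bp
  [12,26): 14 bp
  [26,34): 8 bp
  [34,41): 7 bp
  [41,45): 4 bp
  [45,66): 21 bp
  [66,85): 19 bp
  [85,88): 3 bp

[3,4,4,7,8,8,14,19,21]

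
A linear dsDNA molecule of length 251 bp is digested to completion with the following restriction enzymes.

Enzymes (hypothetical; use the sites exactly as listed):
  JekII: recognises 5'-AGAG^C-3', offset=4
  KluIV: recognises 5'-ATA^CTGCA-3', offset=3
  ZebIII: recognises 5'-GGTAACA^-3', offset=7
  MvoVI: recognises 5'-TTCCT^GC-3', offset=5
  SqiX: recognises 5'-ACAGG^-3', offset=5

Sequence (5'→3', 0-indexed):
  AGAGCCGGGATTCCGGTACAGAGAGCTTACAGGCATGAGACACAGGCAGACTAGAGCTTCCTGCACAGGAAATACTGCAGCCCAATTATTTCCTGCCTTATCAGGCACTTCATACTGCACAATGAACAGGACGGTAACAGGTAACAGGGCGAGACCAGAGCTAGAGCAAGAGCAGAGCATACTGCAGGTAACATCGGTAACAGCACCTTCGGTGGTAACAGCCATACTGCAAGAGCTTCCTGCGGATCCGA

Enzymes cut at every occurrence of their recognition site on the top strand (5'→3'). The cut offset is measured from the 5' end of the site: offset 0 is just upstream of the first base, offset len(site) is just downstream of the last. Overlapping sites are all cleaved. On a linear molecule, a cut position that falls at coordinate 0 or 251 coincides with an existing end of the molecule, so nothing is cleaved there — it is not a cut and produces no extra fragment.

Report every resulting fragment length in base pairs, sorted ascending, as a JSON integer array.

Site scan:
  JekII (AGAGC, off=4): starts [0, 21, 52, 156, 162, 168, 173, 231] → cuts [4, 25, 56, 160, 166, 172, 177, 235]
  KluIV (ATACTGCA, off=3): starts [71, 111, 178, 223] → cuts [74, 114, 181, 226]
  ZebIII (GGTAACA, off=7): starts [132, 139, 186, 195, 213] → cuts [139, 146, 193, 202, 220]
  MvoVI (TTCCTGC, off=5): starts [57, 89, 236] → cuts [62, 94, 241]
  SqiX (ACAGG, off=5): starts [28, 41, 64, 125, 136, 143] → cuts [33, 46, 69, 130, 141, 148]

All cut coordinates (distinct, sorted): [4, 25, 33, 46, 56, 62, 69, 74, 94, 114, 130, 139, 141, 146, 148, 160, 166, 172, 177, 181, 193, 202, 220, 226, 235, 241]

Fragments:
  [0,4): 4 bp
  [4,25): 21 bp
  [25,33): 8 bp
  [33,46): 13 bp
  [46,56): 10 bp
  [56,62): 6 bp
  [62,69): 7 bp
  [69,74): 5 bp
  [74,94): 20 bp
  [94,114): 20 bp
  [114,130): 16 bp
  [130,139): 9 bp
  [139,141): 2 bp
  [141,146): 5 bp
  [146,148): 2 bp
  [148,160): 12 bp
  [160,166): 6 bp
  [166,172): 6 bp
  [172,177): 5 bp
  [177,181): 4 bp
  [181,193): 12 bp
  [193,202): 9 bp
  [202,220): 18 bp
  [220,226): 6 bp
  [226,235): 9 bp
  [235,241): 6 bp
  [241,251): 10 bp

[2,2,4,4,5,5,5,6,6,6,6,6,7,8,9,9,9,10,10,12,12,13,16,18,20,20,21]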